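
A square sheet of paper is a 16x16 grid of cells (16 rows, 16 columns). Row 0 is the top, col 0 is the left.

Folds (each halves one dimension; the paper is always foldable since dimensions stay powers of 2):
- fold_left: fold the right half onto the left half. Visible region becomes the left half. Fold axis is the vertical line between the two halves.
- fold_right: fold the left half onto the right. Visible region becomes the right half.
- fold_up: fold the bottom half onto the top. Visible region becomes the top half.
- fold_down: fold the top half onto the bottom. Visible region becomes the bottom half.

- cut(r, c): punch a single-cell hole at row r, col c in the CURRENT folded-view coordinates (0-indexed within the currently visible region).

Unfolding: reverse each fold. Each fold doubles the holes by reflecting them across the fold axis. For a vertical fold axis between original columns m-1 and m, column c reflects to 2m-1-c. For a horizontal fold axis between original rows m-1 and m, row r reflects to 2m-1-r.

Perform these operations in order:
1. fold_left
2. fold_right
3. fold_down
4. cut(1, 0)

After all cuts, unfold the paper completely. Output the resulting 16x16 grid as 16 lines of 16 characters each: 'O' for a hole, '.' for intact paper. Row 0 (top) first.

Answer: ................
................
................
................
................
................
...OO......OO...
................
................
...OO......OO...
................
................
................
................
................
................

Derivation:
Op 1 fold_left: fold axis v@8; visible region now rows[0,16) x cols[0,8) = 16x8
Op 2 fold_right: fold axis v@4; visible region now rows[0,16) x cols[4,8) = 16x4
Op 3 fold_down: fold axis h@8; visible region now rows[8,16) x cols[4,8) = 8x4
Op 4 cut(1, 0): punch at orig (9,4); cuts so far [(9, 4)]; region rows[8,16) x cols[4,8) = 8x4
Unfold 1 (reflect across h@8): 2 holes -> [(6, 4), (9, 4)]
Unfold 2 (reflect across v@4): 4 holes -> [(6, 3), (6, 4), (9, 3), (9, 4)]
Unfold 3 (reflect across v@8): 8 holes -> [(6, 3), (6, 4), (6, 11), (6, 12), (9, 3), (9, 4), (9, 11), (9, 12)]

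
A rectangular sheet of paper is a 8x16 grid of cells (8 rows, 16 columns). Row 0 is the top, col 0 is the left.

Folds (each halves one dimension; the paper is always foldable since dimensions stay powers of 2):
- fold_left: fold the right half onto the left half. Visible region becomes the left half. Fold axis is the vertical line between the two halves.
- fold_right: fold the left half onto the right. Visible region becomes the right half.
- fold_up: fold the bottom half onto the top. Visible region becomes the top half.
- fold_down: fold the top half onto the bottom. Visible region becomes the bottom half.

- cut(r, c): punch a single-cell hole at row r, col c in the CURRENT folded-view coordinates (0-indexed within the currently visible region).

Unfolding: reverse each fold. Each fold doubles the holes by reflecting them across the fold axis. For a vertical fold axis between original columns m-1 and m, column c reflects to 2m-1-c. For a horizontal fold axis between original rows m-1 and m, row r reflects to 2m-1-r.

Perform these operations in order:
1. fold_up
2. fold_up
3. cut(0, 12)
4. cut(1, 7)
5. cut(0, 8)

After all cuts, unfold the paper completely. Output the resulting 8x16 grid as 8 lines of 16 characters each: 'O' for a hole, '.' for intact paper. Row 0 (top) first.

Answer: ........O...O...
.......O........
.......O........
........O...O...
........O...O...
.......O........
.......O........
........O...O...

Derivation:
Op 1 fold_up: fold axis h@4; visible region now rows[0,4) x cols[0,16) = 4x16
Op 2 fold_up: fold axis h@2; visible region now rows[0,2) x cols[0,16) = 2x16
Op 3 cut(0, 12): punch at orig (0,12); cuts so far [(0, 12)]; region rows[0,2) x cols[0,16) = 2x16
Op 4 cut(1, 7): punch at orig (1,7); cuts so far [(0, 12), (1, 7)]; region rows[0,2) x cols[0,16) = 2x16
Op 5 cut(0, 8): punch at orig (0,8); cuts so far [(0, 8), (0, 12), (1, 7)]; region rows[0,2) x cols[0,16) = 2x16
Unfold 1 (reflect across h@2): 6 holes -> [(0, 8), (0, 12), (1, 7), (2, 7), (3, 8), (3, 12)]
Unfold 2 (reflect across h@4): 12 holes -> [(0, 8), (0, 12), (1, 7), (2, 7), (3, 8), (3, 12), (4, 8), (4, 12), (5, 7), (6, 7), (7, 8), (7, 12)]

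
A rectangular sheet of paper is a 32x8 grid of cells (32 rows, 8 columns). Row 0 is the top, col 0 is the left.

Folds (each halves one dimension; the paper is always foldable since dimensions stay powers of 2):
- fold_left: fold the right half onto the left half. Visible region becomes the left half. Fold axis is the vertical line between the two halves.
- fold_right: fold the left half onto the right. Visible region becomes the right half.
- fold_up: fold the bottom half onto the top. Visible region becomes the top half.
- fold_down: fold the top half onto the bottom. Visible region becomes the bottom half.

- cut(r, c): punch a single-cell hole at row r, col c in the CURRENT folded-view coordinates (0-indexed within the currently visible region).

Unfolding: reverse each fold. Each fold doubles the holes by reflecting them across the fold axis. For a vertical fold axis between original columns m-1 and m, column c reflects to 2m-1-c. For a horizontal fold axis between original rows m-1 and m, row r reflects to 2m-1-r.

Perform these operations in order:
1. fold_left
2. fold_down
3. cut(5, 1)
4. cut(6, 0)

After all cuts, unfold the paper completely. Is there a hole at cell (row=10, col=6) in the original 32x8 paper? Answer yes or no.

Answer: yes

Derivation:
Op 1 fold_left: fold axis v@4; visible region now rows[0,32) x cols[0,4) = 32x4
Op 2 fold_down: fold axis h@16; visible region now rows[16,32) x cols[0,4) = 16x4
Op 3 cut(5, 1): punch at orig (21,1); cuts so far [(21, 1)]; region rows[16,32) x cols[0,4) = 16x4
Op 4 cut(6, 0): punch at orig (22,0); cuts so far [(21, 1), (22, 0)]; region rows[16,32) x cols[0,4) = 16x4
Unfold 1 (reflect across h@16): 4 holes -> [(9, 0), (10, 1), (21, 1), (22, 0)]
Unfold 2 (reflect across v@4): 8 holes -> [(9, 0), (9, 7), (10, 1), (10, 6), (21, 1), (21, 6), (22, 0), (22, 7)]
Holes: [(9, 0), (9, 7), (10, 1), (10, 6), (21, 1), (21, 6), (22, 0), (22, 7)]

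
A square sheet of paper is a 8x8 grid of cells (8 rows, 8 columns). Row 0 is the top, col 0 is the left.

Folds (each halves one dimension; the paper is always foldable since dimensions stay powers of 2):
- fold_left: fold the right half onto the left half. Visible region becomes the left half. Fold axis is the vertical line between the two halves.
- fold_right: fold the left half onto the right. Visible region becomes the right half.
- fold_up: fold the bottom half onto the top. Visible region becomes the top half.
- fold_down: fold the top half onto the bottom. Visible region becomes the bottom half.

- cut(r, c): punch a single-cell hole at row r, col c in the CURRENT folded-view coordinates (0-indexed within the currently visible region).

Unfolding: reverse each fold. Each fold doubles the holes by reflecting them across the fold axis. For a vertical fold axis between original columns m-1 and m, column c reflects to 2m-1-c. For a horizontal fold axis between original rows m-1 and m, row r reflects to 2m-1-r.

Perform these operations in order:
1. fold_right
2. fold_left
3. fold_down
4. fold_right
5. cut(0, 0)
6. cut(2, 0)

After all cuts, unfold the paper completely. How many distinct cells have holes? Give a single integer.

Op 1 fold_right: fold axis v@4; visible region now rows[0,8) x cols[4,8) = 8x4
Op 2 fold_left: fold axis v@6; visible region now rows[0,8) x cols[4,6) = 8x2
Op 3 fold_down: fold axis h@4; visible region now rows[4,8) x cols[4,6) = 4x2
Op 4 fold_right: fold axis v@5; visible region now rows[4,8) x cols[5,6) = 4x1
Op 5 cut(0, 0): punch at orig (4,5); cuts so far [(4, 5)]; region rows[4,8) x cols[5,6) = 4x1
Op 6 cut(2, 0): punch at orig (6,5); cuts so far [(4, 5), (6, 5)]; region rows[4,8) x cols[5,6) = 4x1
Unfold 1 (reflect across v@5): 4 holes -> [(4, 4), (4, 5), (6, 4), (6, 5)]
Unfold 2 (reflect across h@4): 8 holes -> [(1, 4), (1, 5), (3, 4), (3, 5), (4, 4), (4, 5), (6, 4), (6, 5)]
Unfold 3 (reflect across v@6): 16 holes -> [(1, 4), (1, 5), (1, 6), (1, 7), (3, 4), (3, 5), (3, 6), (3, 7), (4, 4), (4, 5), (4, 6), (4, 7), (6, 4), (6, 5), (6, 6), (6, 7)]
Unfold 4 (reflect across v@4): 32 holes -> [(1, 0), (1, 1), (1, 2), (1, 3), (1, 4), (1, 5), (1, 6), (1, 7), (3, 0), (3, 1), (3, 2), (3, 3), (3, 4), (3, 5), (3, 6), (3, 7), (4, 0), (4, 1), (4, 2), (4, 3), (4, 4), (4, 5), (4, 6), (4, 7), (6, 0), (6, 1), (6, 2), (6, 3), (6, 4), (6, 5), (6, 6), (6, 7)]

Answer: 32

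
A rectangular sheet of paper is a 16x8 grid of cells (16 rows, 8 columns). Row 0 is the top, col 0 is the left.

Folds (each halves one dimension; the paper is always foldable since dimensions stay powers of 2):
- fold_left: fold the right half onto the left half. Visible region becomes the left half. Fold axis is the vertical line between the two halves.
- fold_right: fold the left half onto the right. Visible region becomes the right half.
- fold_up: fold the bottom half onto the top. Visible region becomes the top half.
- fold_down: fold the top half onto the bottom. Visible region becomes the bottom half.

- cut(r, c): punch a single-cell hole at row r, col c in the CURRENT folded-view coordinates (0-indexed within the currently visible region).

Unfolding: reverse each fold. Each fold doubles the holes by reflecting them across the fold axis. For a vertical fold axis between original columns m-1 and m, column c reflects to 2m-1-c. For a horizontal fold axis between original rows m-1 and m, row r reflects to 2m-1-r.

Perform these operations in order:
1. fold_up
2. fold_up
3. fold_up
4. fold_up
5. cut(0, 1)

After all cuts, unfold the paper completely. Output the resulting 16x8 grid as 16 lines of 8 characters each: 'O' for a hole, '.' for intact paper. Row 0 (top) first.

Op 1 fold_up: fold axis h@8; visible region now rows[0,8) x cols[0,8) = 8x8
Op 2 fold_up: fold axis h@4; visible region now rows[0,4) x cols[0,8) = 4x8
Op 3 fold_up: fold axis h@2; visible region now rows[0,2) x cols[0,8) = 2x8
Op 4 fold_up: fold axis h@1; visible region now rows[0,1) x cols[0,8) = 1x8
Op 5 cut(0, 1): punch at orig (0,1); cuts so far [(0, 1)]; region rows[0,1) x cols[0,8) = 1x8
Unfold 1 (reflect across h@1): 2 holes -> [(0, 1), (1, 1)]
Unfold 2 (reflect across h@2): 4 holes -> [(0, 1), (1, 1), (2, 1), (3, 1)]
Unfold 3 (reflect across h@4): 8 holes -> [(0, 1), (1, 1), (2, 1), (3, 1), (4, 1), (5, 1), (6, 1), (7, 1)]
Unfold 4 (reflect across h@8): 16 holes -> [(0, 1), (1, 1), (2, 1), (3, 1), (4, 1), (5, 1), (6, 1), (7, 1), (8, 1), (9, 1), (10, 1), (11, 1), (12, 1), (13, 1), (14, 1), (15, 1)]

Answer: .O......
.O......
.O......
.O......
.O......
.O......
.O......
.O......
.O......
.O......
.O......
.O......
.O......
.O......
.O......
.O......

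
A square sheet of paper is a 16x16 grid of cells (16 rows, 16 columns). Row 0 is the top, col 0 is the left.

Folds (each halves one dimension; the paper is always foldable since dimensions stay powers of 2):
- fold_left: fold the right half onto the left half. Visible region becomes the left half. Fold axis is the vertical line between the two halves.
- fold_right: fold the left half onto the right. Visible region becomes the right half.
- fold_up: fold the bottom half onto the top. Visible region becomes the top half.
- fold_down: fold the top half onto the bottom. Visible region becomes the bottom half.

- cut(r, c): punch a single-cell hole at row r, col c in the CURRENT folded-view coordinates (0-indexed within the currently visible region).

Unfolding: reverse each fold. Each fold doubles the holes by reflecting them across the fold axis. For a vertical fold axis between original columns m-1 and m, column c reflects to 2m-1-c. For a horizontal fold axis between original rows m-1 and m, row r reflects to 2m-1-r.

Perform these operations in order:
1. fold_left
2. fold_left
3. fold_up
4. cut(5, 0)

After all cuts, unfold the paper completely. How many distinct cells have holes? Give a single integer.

Op 1 fold_left: fold axis v@8; visible region now rows[0,16) x cols[0,8) = 16x8
Op 2 fold_left: fold axis v@4; visible region now rows[0,16) x cols[0,4) = 16x4
Op 3 fold_up: fold axis h@8; visible region now rows[0,8) x cols[0,4) = 8x4
Op 4 cut(5, 0): punch at orig (5,0); cuts so far [(5, 0)]; region rows[0,8) x cols[0,4) = 8x4
Unfold 1 (reflect across h@8): 2 holes -> [(5, 0), (10, 0)]
Unfold 2 (reflect across v@4): 4 holes -> [(5, 0), (5, 7), (10, 0), (10, 7)]
Unfold 3 (reflect across v@8): 8 holes -> [(5, 0), (5, 7), (5, 8), (5, 15), (10, 0), (10, 7), (10, 8), (10, 15)]

Answer: 8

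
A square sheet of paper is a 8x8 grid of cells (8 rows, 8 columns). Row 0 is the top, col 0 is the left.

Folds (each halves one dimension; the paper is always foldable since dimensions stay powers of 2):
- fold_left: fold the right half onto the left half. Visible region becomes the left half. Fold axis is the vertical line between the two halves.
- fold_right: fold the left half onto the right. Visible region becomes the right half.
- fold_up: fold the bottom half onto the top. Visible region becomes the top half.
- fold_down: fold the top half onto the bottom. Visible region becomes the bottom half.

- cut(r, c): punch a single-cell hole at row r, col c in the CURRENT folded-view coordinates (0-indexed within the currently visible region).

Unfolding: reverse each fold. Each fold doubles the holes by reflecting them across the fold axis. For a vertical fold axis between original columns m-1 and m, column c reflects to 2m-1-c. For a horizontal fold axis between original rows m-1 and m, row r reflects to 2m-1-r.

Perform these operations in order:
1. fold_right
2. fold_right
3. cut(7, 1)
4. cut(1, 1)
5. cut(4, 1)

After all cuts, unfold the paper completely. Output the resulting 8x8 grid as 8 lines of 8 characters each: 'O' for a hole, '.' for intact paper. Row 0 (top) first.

Answer: ........
O..OO..O
........
........
O..OO..O
........
........
O..OO..O

Derivation:
Op 1 fold_right: fold axis v@4; visible region now rows[0,8) x cols[4,8) = 8x4
Op 2 fold_right: fold axis v@6; visible region now rows[0,8) x cols[6,8) = 8x2
Op 3 cut(7, 1): punch at orig (7,7); cuts so far [(7, 7)]; region rows[0,8) x cols[6,8) = 8x2
Op 4 cut(1, 1): punch at orig (1,7); cuts so far [(1, 7), (7, 7)]; region rows[0,8) x cols[6,8) = 8x2
Op 5 cut(4, 1): punch at orig (4,7); cuts so far [(1, 7), (4, 7), (7, 7)]; region rows[0,8) x cols[6,8) = 8x2
Unfold 1 (reflect across v@6): 6 holes -> [(1, 4), (1, 7), (4, 4), (4, 7), (7, 4), (7, 7)]
Unfold 2 (reflect across v@4): 12 holes -> [(1, 0), (1, 3), (1, 4), (1, 7), (4, 0), (4, 3), (4, 4), (4, 7), (7, 0), (7, 3), (7, 4), (7, 7)]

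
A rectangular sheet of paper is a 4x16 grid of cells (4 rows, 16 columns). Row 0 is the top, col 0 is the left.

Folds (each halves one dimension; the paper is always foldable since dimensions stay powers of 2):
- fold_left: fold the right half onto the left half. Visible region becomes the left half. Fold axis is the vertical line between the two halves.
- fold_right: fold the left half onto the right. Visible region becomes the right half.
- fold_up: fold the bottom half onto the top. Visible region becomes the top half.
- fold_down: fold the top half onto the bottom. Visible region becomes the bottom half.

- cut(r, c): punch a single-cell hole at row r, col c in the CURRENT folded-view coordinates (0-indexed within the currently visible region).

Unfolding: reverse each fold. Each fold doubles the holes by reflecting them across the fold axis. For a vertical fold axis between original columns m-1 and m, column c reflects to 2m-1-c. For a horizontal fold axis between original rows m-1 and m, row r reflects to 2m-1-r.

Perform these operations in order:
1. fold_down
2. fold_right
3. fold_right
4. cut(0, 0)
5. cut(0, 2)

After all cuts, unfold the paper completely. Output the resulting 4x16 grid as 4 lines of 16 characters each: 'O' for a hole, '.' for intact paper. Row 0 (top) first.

Op 1 fold_down: fold axis h@2; visible region now rows[2,4) x cols[0,16) = 2x16
Op 2 fold_right: fold axis v@8; visible region now rows[2,4) x cols[8,16) = 2x8
Op 3 fold_right: fold axis v@12; visible region now rows[2,4) x cols[12,16) = 2x4
Op 4 cut(0, 0): punch at orig (2,12); cuts so far [(2, 12)]; region rows[2,4) x cols[12,16) = 2x4
Op 5 cut(0, 2): punch at orig (2,14); cuts so far [(2, 12), (2, 14)]; region rows[2,4) x cols[12,16) = 2x4
Unfold 1 (reflect across v@12): 4 holes -> [(2, 9), (2, 11), (2, 12), (2, 14)]
Unfold 2 (reflect across v@8): 8 holes -> [(2, 1), (2, 3), (2, 4), (2, 6), (2, 9), (2, 11), (2, 12), (2, 14)]
Unfold 3 (reflect across h@2): 16 holes -> [(1, 1), (1, 3), (1, 4), (1, 6), (1, 9), (1, 11), (1, 12), (1, 14), (2, 1), (2, 3), (2, 4), (2, 6), (2, 9), (2, 11), (2, 12), (2, 14)]

Answer: ................
.O.OO.O..O.OO.O.
.O.OO.O..O.OO.O.
................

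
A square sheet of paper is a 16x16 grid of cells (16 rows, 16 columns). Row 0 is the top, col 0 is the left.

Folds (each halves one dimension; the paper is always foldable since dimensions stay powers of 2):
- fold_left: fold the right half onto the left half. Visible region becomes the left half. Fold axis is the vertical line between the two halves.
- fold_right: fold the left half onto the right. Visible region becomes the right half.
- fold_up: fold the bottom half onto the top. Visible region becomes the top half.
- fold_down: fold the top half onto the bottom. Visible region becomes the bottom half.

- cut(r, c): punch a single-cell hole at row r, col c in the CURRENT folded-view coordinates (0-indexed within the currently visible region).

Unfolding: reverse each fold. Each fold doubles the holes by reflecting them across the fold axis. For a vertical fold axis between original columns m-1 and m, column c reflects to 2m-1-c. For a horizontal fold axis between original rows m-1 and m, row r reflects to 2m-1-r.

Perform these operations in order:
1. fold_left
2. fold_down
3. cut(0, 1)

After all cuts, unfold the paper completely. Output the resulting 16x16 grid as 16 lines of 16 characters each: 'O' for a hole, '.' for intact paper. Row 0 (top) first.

Op 1 fold_left: fold axis v@8; visible region now rows[0,16) x cols[0,8) = 16x8
Op 2 fold_down: fold axis h@8; visible region now rows[8,16) x cols[0,8) = 8x8
Op 3 cut(0, 1): punch at orig (8,1); cuts so far [(8, 1)]; region rows[8,16) x cols[0,8) = 8x8
Unfold 1 (reflect across h@8): 2 holes -> [(7, 1), (8, 1)]
Unfold 2 (reflect across v@8): 4 holes -> [(7, 1), (7, 14), (8, 1), (8, 14)]

Answer: ................
................
................
................
................
................
................
.O............O.
.O............O.
................
................
................
................
................
................
................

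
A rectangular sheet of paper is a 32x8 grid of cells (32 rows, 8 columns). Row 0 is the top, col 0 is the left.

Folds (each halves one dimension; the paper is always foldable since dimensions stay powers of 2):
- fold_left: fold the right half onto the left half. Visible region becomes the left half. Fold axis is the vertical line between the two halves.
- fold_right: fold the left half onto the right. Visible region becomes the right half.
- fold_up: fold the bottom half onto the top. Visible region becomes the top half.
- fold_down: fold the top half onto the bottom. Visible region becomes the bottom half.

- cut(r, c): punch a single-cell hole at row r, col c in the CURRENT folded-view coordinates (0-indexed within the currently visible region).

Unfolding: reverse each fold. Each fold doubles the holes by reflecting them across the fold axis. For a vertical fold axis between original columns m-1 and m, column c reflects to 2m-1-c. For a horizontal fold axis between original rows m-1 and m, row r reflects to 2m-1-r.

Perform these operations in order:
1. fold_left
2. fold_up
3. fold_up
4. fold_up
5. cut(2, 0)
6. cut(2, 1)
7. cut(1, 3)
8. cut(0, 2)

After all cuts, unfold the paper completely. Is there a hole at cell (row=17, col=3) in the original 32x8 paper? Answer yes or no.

Answer: yes

Derivation:
Op 1 fold_left: fold axis v@4; visible region now rows[0,32) x cols[0,4) = 32x4
Op 2 fold_up: fold axis h@16; visible region now rows[0,16) x cols[0,4) = 16x4
Op 3 fold_up: fold axis h@8; visible region now rows[0,8) x cols[0,4) = 8x4
Op 4 fold_up: fold axis h@4; visible region now rows[0,4) x cols[0,4) = 4x4
Op 5 cut(2, 0): punch at orig (2,0); cuts so far [(2, 0)]; region rows[0,4) x cols[0,4) = 4x4
Op 6 cut(2, 1): punch at orig (2,1); cuts so far [(2, 0), (2, 1)]; region rows[0,4) x cols[0,4) = 4x4
Op 7 cut(1, 3): punch at orig (1,3); cuts so far [(1, 3), (2, 0), (2, 1)]; region rows[0,4) x cols[0,4) = 4x4
Op 8 cut(0, 2): punch at orig (0,2); cuts so far [(0, 2), (1, 3), (2, 0), (2, 1)]; region rows[0,4) x cols[0,4) = 4x4
Unfold 1 (reflect across h@4): 8 holes -> [(0, 2), (1, 3), (2, 0), (2, 1), (5, 0), (5, 1), (6, 3), (7, 2)]
Unfold 2 (reflect across h@8): 16 holes -> [(0, 2), (1, 3), (2, 0), (2, 1), (5, 0), (5, 1), (6, 3), (7, 2), (8, 2), (9, 3), (10, 0), (10, 1), (13, 0), (13, 1), (14, 3), (15, 2)]
Unfold 3 (reflect across h@16): 32 holes -> [(0, 2), (1, 3), (2, 0), (2, 1), (5, 0), (5, 1), (6, 3), (7, 2), (8, 2), (9, 3), (10, 0), (10, 1), (13, 0), (13, 1), (14, 3), (15, 2), (16, 2), (17, 3), (18, 0), (18, 1), (21, 0), (21, 1), (22, 3), (23, 2), (24, 2), (25, 3), (26, 0), (26, 1), (29, 0), (29, 1), (30, 3), (31, 2)]
Unfold 4 (reflect across v@4): 64 holes -> [(0, 2), (0, 5), (1, 3), (1, 4), (2, 0), (2, 1), (2, 6), (2, 7), (5, 0), (5, 1), (5, 6), (5, 7), (6, 3), (6, 4), (7, 2), (7, 5), (8, 2), (8, 5), (9, 3), (9, 4), (10, 0), (10, 1), (10, 6), (10, 7), (13, 0), (13, 1), (13, 6), (13, 7), (14, 3), (14, 4), (15, 2), (15, 5), (16, 2), (16, 5), (17, 3), (17, 4), (18, 0), (18, 1), (18, 6), (18, 7), (21, 0), (21, 1), (21, 6), (21, 7), (22, 3), (22, 4), (23, 2), (23, 5), (24, 2), (24, 5), (25, 3), (25, 4), (26, 0), (26, 1), (26, 6), (26, 7), (29, 0), (29, 1), (29, 6), (29, 7), (30, 3), (30, 4), (31, 2), (31, 5)]
Holes: [(0, 2), (0, 5), (1, 3), (1, 4), (2, 0), (2, 1), (2, 6), (2, 7), (5, 0), (5, 1), (5, 6), (5, 7), (6, 3), (6, 4), (7, 2), (7, 5), (8, 2), (8, 5), (9, 3), (9, 4), (10, 0), (10, 1), (10, 6), (10, 7), (13, 0), (13, 1), (13, 6), (13, 7), (14, 3), (14, 4), (15, 2), (15, 5), (16, 2), (16, 5), (17, 3), (17, 4), (18, 0), (18, 1), (18, 6), (18, 7), (21, 0), (21, 1), (21, 6), (21, 7), (22, 3), (22, 4), (23, 2), (23, 5), (24, 2), (24, 5), (25, 3), (25, 4), (26, 0), (26, 1), (26, 6), (26, 7), (29, 0), (29, 1), (29, 6), (29, 7), (30, 3), (30, 4), (31, 2), (31, 5)]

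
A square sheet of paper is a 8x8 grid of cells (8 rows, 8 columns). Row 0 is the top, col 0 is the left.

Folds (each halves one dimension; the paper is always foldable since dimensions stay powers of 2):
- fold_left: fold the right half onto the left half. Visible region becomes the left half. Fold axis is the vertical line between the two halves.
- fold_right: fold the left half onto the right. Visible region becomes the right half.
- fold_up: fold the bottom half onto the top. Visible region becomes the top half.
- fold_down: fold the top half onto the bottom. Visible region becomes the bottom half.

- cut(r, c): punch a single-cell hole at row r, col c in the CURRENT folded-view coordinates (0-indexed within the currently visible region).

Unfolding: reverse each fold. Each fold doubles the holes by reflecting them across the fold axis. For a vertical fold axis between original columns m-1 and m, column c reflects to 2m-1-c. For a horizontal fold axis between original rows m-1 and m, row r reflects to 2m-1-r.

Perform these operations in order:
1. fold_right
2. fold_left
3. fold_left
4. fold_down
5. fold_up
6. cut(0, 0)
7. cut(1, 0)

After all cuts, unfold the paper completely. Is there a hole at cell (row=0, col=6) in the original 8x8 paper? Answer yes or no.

Answer: yes

Derivation:
Op 1 fold_right: fold axis v@4; visible region now rows[0,8) x cols[4,8) = 8x4
Op 2 fold_left: fold axis v@6; visible region now rows[0,8) x cols[4,6) = 8x2
Op 3 fold_left: fold axis v@5; visible region now rows[0,8) x cols[4,5) = 8x1
Op 4 fold_down: fold axis h@4; visible region now rows[4,8) x cols[4,5) = 4x1
Op 5 fold_up: fold axis h@6; visible region now rows[4,6) x cols[4,5) = 2x1
Op 6 cut(0, 0): punch at orig (4,4); cuts so far [(4, 4)]; region rows[4,6) x cols[4,5) = 2x1
Op 7 cut(1, 0): punch at orig (5,4); cuts so far [(4, 4), (5, 4)]; region rows[4,6) x cols[4,5) = 2x1
Unfold 1 (reflect across h@6): 4 holes -> [(4, 4), (5, 4), (6, 4), (7, 4)]
Unfold 2 (reflect across h@4): 8 holes -> [(0, 4), (1, 4), (2, 4), (3, 4), (4, 4), (5, 4), (6, 4), (7, 4)]
Unfold 3 (reflect across v@5): 16 holes -> [(0, 4), (0, 5), (1, 4), (1, 5), (2, 4), (2, 5), (3, 4), (3, 5), (4, 4), (4, 5), (5, 4), (5, 5), (6, 4), (6, 5), (7, 4), (7, 5)]
Unfold 4 (reflect across v@6): 32 holes -> [(0, 4), (0, 5), (0, 6), (0, 7), (1, 4), (1, 5), (1, 6), (1, 7), (2, 4), (2, 5), (2, 6), (2, 7), (3, 4), (3, 5), (3, 6), (3, 7), (4, 4), (4, 5), (4, 6), (4, 7), (5, 4), (5, 5), (5, 6), (5, 7), (6, 4), (6, 5), (6, 6), (6, 7), (7, 4), (7, 5), (7, 6), (7, 7)]
Unfold 5 (reflect across v@4): 64 holes -> [(0, 0), (0, 1), (0, 2), (0, 3), (0, 4), (0, 5), (0, 6), (0, 7), (1, 0), (1, 1), (1, 2), (1, 3), (1, 4), (1, 5), (1, 6), (1, 7), (2, 0), (2, 1), (2, 2), (2, 3), (2, 4), (2, 5), (2, 6), (2, 7), (3, 0), (3, 1), (3, 2), (3, 3), (3, 4), (3, 5), (3, 6), (3, 7), (4, 0), (4, 1), (4, 2), (4, 3), (4, 4), (4, 5), (4, 6), (4, 7), (5, 0), (5, 1), (5, 2), (5, 3), (5, 4), (5, 5), (5, 6), (5, 7), (6, 0), (6, 1), (6, 2), (6, 3), (6, 4), (6, 5), (6, 6), (6, 7), (7, 0), (7, 1), (7, 2), (7, 3), (7, 4), (7, 5), (7, 6), (7, 7)]
Holes: [(0, 0), (0, 1), (0, 2), (0, 3), (0, 4), (0, 5), (0, 6), (0, 7), (1, 0), (1, 1), (1, 2), (1, 3), (1, 4), (1, 5), (1, 6), (1, 7), (2, 0), (2, 1), (2, 2), (2, 3), (2, 4), (2, 5), (2, 6), (2, 7), (3, 0), (3, 1), (3, 2), (3, 3), (3, 4), (3, 5), (3, 6), (3, 7), (4, 0), (4, 1), (4, 2), (4, 3), (4, 4), (4, 5), (4, 6), (4, 7), (5, 0), (5, 1), (5, 2), (5, 3), (5, 4), (5, 5), (5, 6), (5, 7), (6, 0), (6, 1), (6, 2), (6, 3), (6, 4), (6, 5), (6, 6), (6, 7), (7, 0), (7, 1), (7, 2), (7, 3), (7, 4), (7, 5), (7, 6), (7, 7)]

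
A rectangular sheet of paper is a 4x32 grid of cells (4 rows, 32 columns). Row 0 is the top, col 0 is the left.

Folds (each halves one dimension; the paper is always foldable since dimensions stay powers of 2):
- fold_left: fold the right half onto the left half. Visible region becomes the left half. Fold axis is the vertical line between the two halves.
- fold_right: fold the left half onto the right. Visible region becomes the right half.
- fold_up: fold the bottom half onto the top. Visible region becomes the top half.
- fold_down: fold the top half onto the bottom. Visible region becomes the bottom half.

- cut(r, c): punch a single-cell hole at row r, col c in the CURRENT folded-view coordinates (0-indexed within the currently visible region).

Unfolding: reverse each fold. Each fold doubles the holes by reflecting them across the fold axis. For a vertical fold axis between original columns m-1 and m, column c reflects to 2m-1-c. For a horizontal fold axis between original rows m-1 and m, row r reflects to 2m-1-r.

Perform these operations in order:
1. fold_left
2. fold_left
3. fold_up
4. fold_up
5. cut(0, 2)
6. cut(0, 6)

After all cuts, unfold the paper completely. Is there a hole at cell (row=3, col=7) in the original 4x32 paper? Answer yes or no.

Answer: no

Derivation:
Op 1 fold_left: fold axis v@16; visible region now rows[0,4) x cols[0,16) = 4x16
Op 2 fold_left: fold axis v@8; visible region now rows[0,4) x cols[0,8) = 4x8
Op 3 fold_up: fold axis h@2; visible region now rows[0,2) x cols[0,8) = 2x8
Op 4 fold_up: fold axis h@1; visible region now rows[0,1) x cols[0,8) = 1x8
Op 5 cut(0, 2): punch at orig (0,2); cuts so far [(0, 2)]; region rows[0,1) x cols[0,8) = 1x8
Op 6 cut(0, 6): punch at orig (0,6); cuts so far [(0, 2), (0, 6)]; region rows[0,1) x cols[0,8) = 1x8
Unfold 1 (reflect across h@1): 4 holes -> [(0, 2), (0, 6), (1, 2), (1, 6)]
Unfold 2 (reflect across h@2): 8 holes -> [(0, 2), (0, 6), (1, 2), (1, 6), (2, 2), (2, 6), (3, 2), (3, 6)]
Unfold 3 (reflect across v@8): 16 holes -> [(0, 2), (0, 6), (0, 9), (0, 13), (1, 2), (1, 6), (1, 9), (1, 13), (2, 2), (2, 6), (2, 9), (2, 13), (3, 2), (3, 6), (3, 9), (3, 13)]
Unfold 4 (reflect across v@16): 32 holes -> [(0, 2), (0, 6), (0, 9), (0, 13), (0, 18), (0, 22), (0, 25), (0, 29), (1, 2), (1, 6), (1, 9), (1, 13), (1, 18), (1, 22), (1, 25), (1, 29), (2, 2), (2, 6), (2, 9), (2, 13), (2, 18), (2, 22), (2, 25), (2, 29), (3, 2), (3, 6), (3, 9), (3, 13), (3, 18), (3, 22), (3, 25), (3, 29)]
Holes: [(0, 2), (0, 6), (0, 9), (0, 13), (0, 18), (0, 22), (0, 25), (0, 29), (1, 2), (1, 6), (1, 9), (1, 13), (1, 18), (1, 22), (1, 25), (1, 29), (2, 2), (2, 6), (2, 9), (2, 13), (2, 18), (2, 22), (2, 25), (2, 29), (3, 2), (3, 6), (3, 9), (3, 13), (3, 18), (3, 22), (3, 25), (3, 29)]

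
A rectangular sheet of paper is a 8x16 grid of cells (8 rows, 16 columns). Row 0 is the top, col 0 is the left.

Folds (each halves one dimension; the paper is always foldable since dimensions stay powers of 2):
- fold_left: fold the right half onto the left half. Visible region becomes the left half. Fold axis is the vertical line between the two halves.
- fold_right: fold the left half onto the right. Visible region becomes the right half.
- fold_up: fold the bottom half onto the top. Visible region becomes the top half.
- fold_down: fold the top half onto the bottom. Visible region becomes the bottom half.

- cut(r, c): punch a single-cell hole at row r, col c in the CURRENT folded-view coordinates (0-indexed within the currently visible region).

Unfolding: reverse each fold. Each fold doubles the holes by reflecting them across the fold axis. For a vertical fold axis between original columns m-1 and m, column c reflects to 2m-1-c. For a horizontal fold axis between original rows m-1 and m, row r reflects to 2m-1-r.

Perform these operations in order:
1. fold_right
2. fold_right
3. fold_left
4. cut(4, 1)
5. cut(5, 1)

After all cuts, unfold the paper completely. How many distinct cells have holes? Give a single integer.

Answer: 16

Derivation:
Op 1 fold_right: fold axis v@8; visible region now rows[0,8) x cols[8,16) = 8x8
Op 2 fold_right: fold axis v@12; visible region now rows[0,8) x cols[12,16) = 8x4
Op 3 fold_left: fold axis v@14; visible region now rows[0,8) x cols[12,14) = 8x2
Op 4 cut(4, 1): punch at orig (4,13); cuts so far [(4, 13)]; region rows[0,8) x cols[12,14) = 8x2
Op 5 cut(5, 1): punch at orig (5,13); cuts so far [(4, 13), (5, 13)]; region rows[0,8) x cols[12,14) = 8x2
Unfold 1 (reflect across v@14): 4 holes -> [(4, 13), (4, 14), (5, 13), (5, 14)]
Unfold 2 (reflect across v@12): 8 holes -> [(4, 9), (4, 10), (4, 13), (4, 14), (5, 9), (5, 10), (5, 13), (5, 14)]
Unfold 3 (reflect across v@8): 16 holes -> [(4, 1), (4, 2), (4, 5), (4, 6), (4, 9), (4, 10), (4, 13), (4, 14), (5, 1), (5, 2), (5, 5), (5, 6), (5, 9), (5, 10), (5, 13), (5, 14)]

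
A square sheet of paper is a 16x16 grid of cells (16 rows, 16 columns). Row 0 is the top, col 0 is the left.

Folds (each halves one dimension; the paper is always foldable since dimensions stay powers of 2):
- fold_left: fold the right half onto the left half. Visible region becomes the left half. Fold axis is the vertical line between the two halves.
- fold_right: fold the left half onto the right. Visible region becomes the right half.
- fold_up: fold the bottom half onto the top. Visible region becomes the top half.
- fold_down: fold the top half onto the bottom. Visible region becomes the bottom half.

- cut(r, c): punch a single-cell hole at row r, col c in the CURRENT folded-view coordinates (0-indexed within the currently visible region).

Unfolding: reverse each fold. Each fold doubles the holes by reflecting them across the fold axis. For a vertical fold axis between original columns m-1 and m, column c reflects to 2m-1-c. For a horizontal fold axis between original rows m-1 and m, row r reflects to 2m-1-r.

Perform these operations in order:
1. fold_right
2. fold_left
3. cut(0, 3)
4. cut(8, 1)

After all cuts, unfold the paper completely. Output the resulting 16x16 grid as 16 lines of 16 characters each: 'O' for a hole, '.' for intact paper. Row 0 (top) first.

Op 1 fold_right: fold axis v@8; visible region now rows[0,16) x cols[8,16) = 16x8
Op 2 fold_left: fold axis v@12; visible region now rows[0,16) x cols[8,12) = 16x4
Op 3 cut(0, 3): punch at orig (0,11); cuts so far [(0, 11)]; region rows[0,16) x cols[8,12) = 16x4
Op 4 cut(8, 1): punch at orig (8,9); cuts so far [(0, 11), (8, 9)]; region rows[0,16) x cols[8,12) = 16x4
Unfold 1 (reflect across v@12): 4 holes -> [(0, 11), (0, 12), (8, 9), (8, 14)]
Unfold 2 (reflect across v@8): 8 holes -> [(0, 3), (0, 4), (0, 11), (0, 12), (8, 1), (8, 6), (8, 9), (8, 14)]

Answer: ...OO......OO...
................
................
................
................
................
................
................
.O....O..O....O.
................
................
................
................
................
................
................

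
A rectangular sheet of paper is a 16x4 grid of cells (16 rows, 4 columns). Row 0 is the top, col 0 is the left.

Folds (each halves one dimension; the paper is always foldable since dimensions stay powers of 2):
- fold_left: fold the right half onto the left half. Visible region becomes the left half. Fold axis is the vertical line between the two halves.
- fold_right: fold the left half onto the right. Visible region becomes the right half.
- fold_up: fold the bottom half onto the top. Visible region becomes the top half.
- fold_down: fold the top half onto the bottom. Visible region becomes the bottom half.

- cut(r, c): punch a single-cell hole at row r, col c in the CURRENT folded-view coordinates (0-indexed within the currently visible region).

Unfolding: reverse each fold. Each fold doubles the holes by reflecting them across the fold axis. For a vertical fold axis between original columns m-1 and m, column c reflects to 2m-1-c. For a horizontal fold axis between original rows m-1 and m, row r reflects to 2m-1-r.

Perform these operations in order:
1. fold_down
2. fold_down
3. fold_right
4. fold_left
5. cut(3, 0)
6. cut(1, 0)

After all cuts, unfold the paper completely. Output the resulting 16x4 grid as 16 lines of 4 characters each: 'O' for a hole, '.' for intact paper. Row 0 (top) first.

Answer: OOOO
....
OOOO
....
....
OOOO
....
OOOO
OOOO
....
OOOO
....
....
OOOO
....
OOOO

Derivation:
Op 1 fold_down: fold axis h@8; visible region now rows[8,16) x cols[0,4) = 8x4
Op 2 fold_down: fold axis h@12; visible region now rows[12,16) x cols[0,4) = 4x4
Op 3 fold_right: fold axis v@2; visible region now rows[12,16) x cols[2,4) = 4x2
Op 4 fold_left: fold axis v@3; visible region now rows[12,16) x cols[2,3) = 4x1
Op 5 cut(3, 0): punch at orig (15,2); cuts so far [(15, 2)]; region rows[12,16) x cols[2,3) = 4x1
Op 6 cut(1, 0): punch at orig (13,2); cuts so far [(13, 2), (15, 2)]; region rows[12,16) x cols[2,3) = 4x1
Unfold 1 (reflect across v@3): 4 holes -> [(13, 2), (13, 3), (15, 2), (15, 3)]
Unfold 2 (reflect across v@2): 8 holes -> [(13, 0), (13, 1), (13, 2), (13, 3), (15, 0), (15, 1), (15, 2), (15, 3)]
Unfold 3 (reflect across h@12): 16 holes -> [(8, 0), (8, 1), (8, 2), (8, 3), (10, 0), (10, 1), (10, 2), (10, 3), (13, 0), (13, 1), (13, 2), (13, 3), (15, 0), (15, 1), (15, 2), (15, 3)]
Unfold 4 (reflect across h@8): 32 holes -> [(0, 0), (0, 1), (0, 2), (0, 3), (2, 0), (2, 1), (2, 2), (2, 3), (5, 0), (5, 1), (5, 2), (5, 3), (7, 0), (7, 1), (7, 2), (7, 3), (8, 0), (8, 1), (8, 2), (8, 3), (10, 0), (10, 1), (10, 2), (10, 3), (13, 0), (13, 1), (13, 2), (13, 3), (15, 0), (15, 1), (15, 2), (15, 3)]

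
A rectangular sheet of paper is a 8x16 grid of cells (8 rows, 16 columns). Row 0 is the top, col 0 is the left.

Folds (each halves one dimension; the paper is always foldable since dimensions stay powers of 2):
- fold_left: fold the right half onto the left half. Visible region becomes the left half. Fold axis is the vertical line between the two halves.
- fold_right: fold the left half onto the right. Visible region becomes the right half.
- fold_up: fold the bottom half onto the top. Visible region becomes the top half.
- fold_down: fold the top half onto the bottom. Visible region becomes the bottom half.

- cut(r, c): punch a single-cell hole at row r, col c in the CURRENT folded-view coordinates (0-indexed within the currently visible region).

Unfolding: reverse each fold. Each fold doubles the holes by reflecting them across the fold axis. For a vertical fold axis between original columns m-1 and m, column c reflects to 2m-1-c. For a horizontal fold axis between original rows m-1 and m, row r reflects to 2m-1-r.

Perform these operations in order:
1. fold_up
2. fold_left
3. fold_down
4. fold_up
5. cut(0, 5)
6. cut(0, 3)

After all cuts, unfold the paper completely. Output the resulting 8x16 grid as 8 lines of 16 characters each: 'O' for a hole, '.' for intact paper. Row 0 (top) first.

Op 1 fold_up: fold axis h@4; visible region now rows[0,4) x cols[0,16) = 4x16
Op 2 fold_left: fold axis v@8; visible region now rows[0,4) x cols[0,8) = 4x8
Op 3 fold_down: fold axis h@2; visible region now rows[2,4) x cols[0,8) = 2x8
Op 4 fold_up: fold axis h@3; visible region now rows[2,3) x cols[0,8) = 1x8
Op 5 cut(0, 5): punch at orig (2,5); cuts so far [(2, 5)]; region rows[2,3) x cols[0,8) = 1x8
Op 6 cut(0, 3): punch at orig (2,3); cuts so far [(2, 3), (2, 5)]; region rows[2,3) x cols[0,8) = 1x8
Unfold 1 (reflect across h@3): 4 holes -> [(2, 3), (2, 5), (3, 3), (3, 5)]
Unfold 2 (reflect across h@2): 8 holes -> [(0, 3), (0, 5), (1, 3), (1, 5), (2, 3), (2, 5), (3, 3), (3, 5)]
Unfold 3 (reflect across v@8): 16 holes -> [(0, 3), (0, 5), (0, 10), (0, 12), (1, 3), (1, 5), (1, 10), (1, 12), (2, 3), (2, 5), (2, 10), (2, 12), (3, 3), (3, 5), (3, 10), (3, 12)]
Unfold 4 (reflect across h@4): 32 holes -> [(0, 3), (0, 5), (0, 10), (0, 12), (1, 3), (1, 5), (1, 10), (1, 12), (2, 3), (2, 5), (2, 10), (2, 12), (3, 3), (3, 5), (3, 10), (3, 12), (4, 3), (4, 5), (4, 10), (4, 12), (5, 3), (5, 5), (5, 10), (5, 12), (6, 3), (6, 5), (6, 10), (6, 12), (7, 3), (7, 5), (7, 10), (7, 12)]

Answer: ...O.O....O.O...
...O.O....O.O...
...O.O....O.O...
...O.O....O.O...
...O.O....O.O...
...O.O....O.O...
...O.O....O.O...
...O.O....O.O...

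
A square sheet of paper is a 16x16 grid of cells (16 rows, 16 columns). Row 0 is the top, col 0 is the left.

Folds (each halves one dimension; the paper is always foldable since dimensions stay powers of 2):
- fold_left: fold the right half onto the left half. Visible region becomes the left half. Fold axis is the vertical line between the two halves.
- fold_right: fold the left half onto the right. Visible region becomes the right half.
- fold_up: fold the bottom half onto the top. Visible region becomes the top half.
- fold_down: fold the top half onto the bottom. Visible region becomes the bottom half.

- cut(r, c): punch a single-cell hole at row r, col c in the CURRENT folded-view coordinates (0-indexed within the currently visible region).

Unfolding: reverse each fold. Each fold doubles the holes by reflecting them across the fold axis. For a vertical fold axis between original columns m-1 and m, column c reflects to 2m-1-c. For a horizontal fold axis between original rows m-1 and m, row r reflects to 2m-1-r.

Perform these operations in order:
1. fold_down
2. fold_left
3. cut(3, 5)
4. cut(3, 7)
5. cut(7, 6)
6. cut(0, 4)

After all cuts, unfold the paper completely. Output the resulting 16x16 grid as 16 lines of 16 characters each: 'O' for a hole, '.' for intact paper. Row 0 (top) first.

Answer: ......O..O......
................
................
................
.....O.OO.O.....
................
................
....O......O....
....O......O....
................
................
.....O.OO.O.....
................
................
................
......O..O......

Derivation:
Op 1 fold_down: fold axis h@8; visible region now rows[8,16) x cols[0,16) = 8x16
Op 2 fold_left: fold axis v@8; visible region now rows[8,16) x cols[0,8) = 8x8
Op 3 cut(3, 5): punch at orig (11,5); cuts so far [(11, 5)]; region rows[8,16) x cols[0,8) = 8x8
Op 4 cut(3, 7): punch at orig (11,7); cuts so far [(11, 5), (11, 7)]; region rows[8,16) x cols[0,8) = 8x8
Op 5 cut(7, 6): punch at orig (15,6); cuts so far [(11, 5), (11, 7), (15, 6)]; region rows[8,16) x cols[0,8) = 8x8
Op 6 cut(0, 4): punch at orig (8,4); cuts so far [(8, 4), (11, 5), (11, 7), (15, 6)]; region rows[8,16) x cols[0,8) = 8x8
Unfold 1 (reflect across v@8): 8 holes -> [(8, 4), (8, 11), (11, 5), (11, 7), (11, 8), (11, 10), (15, 6), (15, 9)]
Unfold 2 (reflect across h@8): 16 holes -> [(0, 6), (0, 9), (4, 5), (4, 7), (4, 8), (4, 10), (7, 4), (7, 11), (8, 4), (8, 11), (11, 5), (11, 7), (11, 8), (11, 10), (15, 6), (15, 9)]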